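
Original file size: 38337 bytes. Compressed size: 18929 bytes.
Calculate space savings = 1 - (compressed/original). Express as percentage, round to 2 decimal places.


ratio = compressed/original = 18929/38337 = 0.493753
savings = 1 - ratio = 1 - 0.493753 = 0.506247
as a percentage: 0.506247 * 100 = 50.62%

Space savings = 1 - 18929/38337 = 50.62%


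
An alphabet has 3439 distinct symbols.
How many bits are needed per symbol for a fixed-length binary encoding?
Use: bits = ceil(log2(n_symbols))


log2(3439) = 11.7478
Bracket: 2^11 = 2048 < 3439 <= 2^12 = 4096
So ceil(log2(3439)) = 12

bits = ceil(log2(3439)) = ceil(11.7478) = 12 bits


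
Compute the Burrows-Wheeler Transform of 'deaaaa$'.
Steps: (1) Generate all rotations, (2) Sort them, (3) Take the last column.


Rotations (sorted):
  0: $deaaaa -> last char: a
  1: a$deaaa -> last char: a
  2: aa$deaa -> last char: a
  3: aaa$dea -> last char: a
  4: aaaa$de -> last char: e
  5: deaaaa$ -> last char: $
  6: eaaaa$d -> last char: d


BWT = aaaae$d


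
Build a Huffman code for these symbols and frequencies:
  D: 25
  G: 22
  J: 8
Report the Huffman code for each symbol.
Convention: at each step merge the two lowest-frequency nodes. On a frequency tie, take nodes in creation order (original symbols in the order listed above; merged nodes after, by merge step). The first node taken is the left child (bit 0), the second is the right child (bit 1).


Huffman tree construction:
Step 1: Merge J(8) + G(22) = 30
Step 2: Merge D(25) + (J+G)(30) = 55
Read each symbol's code off the tree from the root (left child = 0, right child = 1).

Codes:
  D: 0 (length 1)
  G: 11 (length 2)
  J: 10 (length 2)
Average code length: 85/55 = 1.5455 bits/symbol


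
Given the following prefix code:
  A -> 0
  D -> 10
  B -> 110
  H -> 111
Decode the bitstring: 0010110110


Decoding step by step:
Bits 0 -> A
Bits 0 -> A
Bits 10 -> D
Bits 110 -> B
Bits 110 -> B


Decoded message: AADBB


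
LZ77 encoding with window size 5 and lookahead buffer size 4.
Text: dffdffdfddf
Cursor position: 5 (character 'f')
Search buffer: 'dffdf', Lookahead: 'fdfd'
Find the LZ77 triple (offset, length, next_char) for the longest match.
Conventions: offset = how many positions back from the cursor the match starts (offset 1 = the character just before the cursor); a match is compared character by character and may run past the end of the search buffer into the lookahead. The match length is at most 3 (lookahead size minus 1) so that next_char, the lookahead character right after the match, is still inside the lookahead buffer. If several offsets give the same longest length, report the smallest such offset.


Try each offset into the search buffer:
  offset=1 (pos 4, char 'f'): match length 1
  offset=2 (pos 3, char 'd'): match length 0
  offset=3 (pos 2, char 'f'): match length 3
  offset=4 (pos 1, char 'f'): match length 1
  offset=5 (pos 0, char 'd'): match length 0
Longest match has length 3 at offset 3.
next_char = character at position 5 + 3 = 8 -> 'd'

Best match: offset=3, length=3 (matching 'fdf' starting at position 2)
LZ77 triple: (3, 3, 'd')


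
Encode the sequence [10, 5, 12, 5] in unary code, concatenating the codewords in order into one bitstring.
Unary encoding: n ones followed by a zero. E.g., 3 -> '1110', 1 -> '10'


Encode each number as n ones followed by a terminating 0:
  10 -> 11111111110 (11 bits)
  5 -> 111110 (6 bits)
  12 -> 1111111111110 (13 bits)
  5 -> 111110 (6 bits)
Total length = 11 + 6 + 13 + 6 = 36 bits.

Unary([10, 5, 12, 5]) = 111111111101111101111111111110111110 (36 bits)


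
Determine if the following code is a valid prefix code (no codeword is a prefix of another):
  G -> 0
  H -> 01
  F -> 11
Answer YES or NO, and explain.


Checking each pair (does one codeword prefix another?):
  G='0' vs H='01': prefix -- VIOLATION

NO -- this is NOT a valid prefix code. G (0) is a prefix of H (01).


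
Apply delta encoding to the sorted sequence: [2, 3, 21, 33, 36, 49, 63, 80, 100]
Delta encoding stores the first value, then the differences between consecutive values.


First value: 2
Deltas:
  3 - 2 = 1
  21 - 3 = 18
  33 - 21 = 12
  36 - 33 = 3
  49 - 36 = 13
  63 - 49 = 14
  80 - 63 = 17
  100 - 80 = 20


Delta encoded: [2, 1, 18, 12, 3, 13, 14, 17, 20]


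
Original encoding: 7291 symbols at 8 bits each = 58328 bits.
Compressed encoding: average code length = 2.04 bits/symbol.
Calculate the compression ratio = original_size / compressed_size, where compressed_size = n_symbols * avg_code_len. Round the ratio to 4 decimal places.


original_size = n_symbols * orig_bits = 7291 * 8 = 58328 bits
compressed_size = n_symbols * avg_code_len = 7291 * 2.04 = 14873.64 bits
ratio = original_size / compressed_size = 58328 / 14873.64 = 3.9216

Compression ratio = 3.9216


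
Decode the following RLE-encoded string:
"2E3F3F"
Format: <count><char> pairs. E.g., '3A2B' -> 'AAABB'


Expanding each <count><char> pair:
  2E -> 'EE'
  3F -> 'FFF'
  3F -> 'FFF'

Decoded = EEFFFFFF


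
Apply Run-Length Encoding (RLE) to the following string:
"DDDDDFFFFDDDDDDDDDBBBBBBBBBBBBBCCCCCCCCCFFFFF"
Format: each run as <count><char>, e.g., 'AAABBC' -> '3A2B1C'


Scanning runs left to right:
  i=0: run of 'D' x 5 -> '5D'
  i=5: run of 'F' x 4 -> '4F'
  i=9: run of 'D' x 9 -> '9D'
  i=18: run of 'B' x 13 -> '13B'
  i=31: run of 'C' x 9 -> '9C'
  i=40: run of 'F' x 5 -> '5F'

RLE = 5D4F9D13B9C5F


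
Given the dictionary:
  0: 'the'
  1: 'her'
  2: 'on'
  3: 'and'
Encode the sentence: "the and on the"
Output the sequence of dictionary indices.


Look up each word in the dictionary:
  'the' -> 0
  'and' -> 3
  'on' -> 2
  'the' -> 0

Encoded: [0, 3, 2, 0]


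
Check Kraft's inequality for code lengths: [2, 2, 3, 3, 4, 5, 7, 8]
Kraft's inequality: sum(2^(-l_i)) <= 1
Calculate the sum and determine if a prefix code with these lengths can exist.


Sum = 2^(-2) + 2^(-2) + 2^(-3) + 2^(-3) + 2^(-4) + 2^(-5) + 2^(-7) + 2^(-8)
    = 0.25 + 0.25 + 0.125 + 0.125 + 0.0625 + 0.03125 + 0.0078125 + 0.00390625
    = 219/256 = 0.85546875
Since 0.85546875 <= 1, Kraft's inequality IS satisfied.
A prefix code with these lengths CAN exist.

Kraft sum = 0.85546875. Satisfied.


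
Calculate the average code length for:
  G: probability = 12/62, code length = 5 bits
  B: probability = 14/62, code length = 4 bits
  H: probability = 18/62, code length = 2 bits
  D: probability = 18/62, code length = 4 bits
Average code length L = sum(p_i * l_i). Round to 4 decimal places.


Weighted contributions p_i * l_i:
  G: (12/62) * 5 = 60/62
  B: (14/62) * 4 = 56/62
  H: (18/62) * 2 = 36/62
  D: (18/62) * 4 = 72/62
Sum = (60 + 56 + 36 + 72)/62 = 224/62

L = 224/62 = 3.6129 bits/symbol


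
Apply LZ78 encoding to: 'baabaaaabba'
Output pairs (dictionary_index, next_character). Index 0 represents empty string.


LZ78 encoding steps:
Dictionary: {0: ''}
Step 1: w='' (idx 0), next='b' -> output (0, 'b'), add 'b' as idx 1
Step 2: w='' (idx 0), next='a' -> output (0, 'a'), add 'a' as idx 2
Step 3: w='a' (idx 2), next='b' -> output (2, 'b'), add 'ab' as idx 3
Step 4: w='a' (idx 2), next='a' -> output (2, 'a'), add 'aa' as idx 4
Step 5: w='aa' (idx 4), next='b' -> output (4, 'b'), add 'aab' as idx 5
Step 6: w='b' (idx 1), next='a' -> output (1, 'a'), add 'ba' as idx 6


Encoded: [(0, 'b'), (0, 'a'), (2, 'b'), (2, 'a'), (4, 'b'), (1, 'a')]


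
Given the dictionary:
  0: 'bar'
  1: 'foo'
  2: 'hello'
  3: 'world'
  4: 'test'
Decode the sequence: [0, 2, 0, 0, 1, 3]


Look up each index in the dictionary:
  0 -> 'bar'
  2 -> 'hello'
  0 -> 'bar'
  0 -> 'bar'
  1 -> 'foo'
  3 -> 'world'

Decoded: "bar hello bar bar foo world"


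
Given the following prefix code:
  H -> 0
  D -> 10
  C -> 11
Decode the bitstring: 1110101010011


Decoding step by step:
Bits 11 -> C
Bits 10 -> D
Bits 10 -> D
Bits 10 -> D
Bits 10 -> D
Bits 0 -> H
Bits 11 -> C


Decoded message: CDDDDHC


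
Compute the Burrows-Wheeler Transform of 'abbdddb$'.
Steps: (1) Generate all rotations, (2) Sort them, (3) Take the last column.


Rotations (sorted):
  0: $abbdddb -> last char: b
  1: abbdddb$ -> last char: $
  2: b$abbddd -> last char: d
  3: bbdddb$a -> last char: a
  4: bdddb$ab -> last char: b
  5: db$abbdd -> last char: d
  6: ddb$abbd -> last char: d
  7: dddb$abb -> last char: b


BWT = b$dabddb


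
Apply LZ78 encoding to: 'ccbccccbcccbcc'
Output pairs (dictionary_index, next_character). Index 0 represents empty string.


LZ78 encoding steps:
Dictionary: {0: ''}
Step 1: w='' (idx 0), next='c' -> output (0, 'c'), add 'c' as idx 1
Step 2: w='c' (idx 1), next='b' -> output (1, 'b'), add 'cb' as idx 2
Step 3: w='c' (idx 1), next='c' -> output (1, 'c'), add 'cc' as idx 3
Step 4: w='cc' (idx 3), next='b' -> output (3, 'b'), add 'ccb' as idx 4
Step 5: w='cc' (idx 3), next='c' -> output (3, 'c'), add 'ccc' as idx 5
Step 6: w='' (idx 0), next='b' -> output (0, 'b'), add 'b' as idx 6
Step 7: w='cc' (idx 3), end of input -> output (3, '')


Encoded: [(0, 'c'), (1, 'b'), (1, 'c'), (3, 'b'), (3, 'c'), (0, 'b'), (3, '')]


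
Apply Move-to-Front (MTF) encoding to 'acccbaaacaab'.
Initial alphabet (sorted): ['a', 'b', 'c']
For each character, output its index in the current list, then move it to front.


MTF encoding:
'a': index 0 in ['a', 'b', 'c'] -> ['a', 'b', 'c']
'c': index 2 in ['a', 'b', 'c'] -> ['c', 'a', 'b']
'c': index 0 in ['c', 'a', 'b'] -> ['c', 'a', 'b']
'c': index 0 in ['c', 'a', 'b'] -> ['c', 'a', 'b']
'b': index 2 in ['c', 'a', 'b'] -> ['b', 'c', 'a']
'a': index 2 in ['b', 'c', 'a'] -> ['a', 'b', 'c']
'a': index 0 in ['a', 'b', 'c'] -> ['a', 'b', 'c']
'a': index 0 in ['a', 'b', 'c'] -> ['a', 'b', 'c']
'c': index 2 in ['a', 'b', 'c'] -> ['c', 'a', 'b']
'a': index 1 in ['c', 'a', 'b'] -> ['a', 'c', 'b']
'a': index 0 in ['a', 'c', 'b'] -> ['a', 'c', 'b']
'b': index 2 in ['a', 'c', 'b'] -> ['b', 'a', 'c']


Output: [0, 2, 0, 0, 2, 2, 0, 0, 2, 1, 0, 2]


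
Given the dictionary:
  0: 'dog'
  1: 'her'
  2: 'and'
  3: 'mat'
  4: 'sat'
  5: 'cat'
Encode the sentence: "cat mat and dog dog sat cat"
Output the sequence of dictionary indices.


Look up each word in the dictionary:
  'cat' -> 5
  'mat' -> 3
  'and' -> 2
  'dog' -> 0
  'dog' -> 0
  'sat' -> 4
  'cat' -> 5

Encoded: [5, 3, 2, 0, 0, 4, 5]


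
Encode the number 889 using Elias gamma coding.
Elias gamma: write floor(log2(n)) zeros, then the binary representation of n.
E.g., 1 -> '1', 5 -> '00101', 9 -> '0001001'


num_bits = floor(log2(889)) + 1 = 10
leading_zeros = num_bits - 1 = 9
binary(889) = 1101111001

Elias gamma(889) = '000000000' + '1101111001' = 0000000001101111001 (19 bits)


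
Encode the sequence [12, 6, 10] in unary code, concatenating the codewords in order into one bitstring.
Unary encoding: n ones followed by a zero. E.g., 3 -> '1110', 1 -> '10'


Encode each number as n ones followed by a terminating 0:
  12 -> 1111111111110 (13 bits)
  6 -> 1111110 (7 bits)
  10 -> 11111111110 (11 bits)
Total length = 13 + 7 + 11 = 31 bits.

Unary([12, 6, 10]) = 1111111111110111111011111111110 (31 bits)


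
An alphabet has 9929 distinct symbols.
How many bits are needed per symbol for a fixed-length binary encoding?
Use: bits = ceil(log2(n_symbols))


log2(9929) = 13.2774
Bracket: 2^13 = 8192 < 9929 <= 2^14 = 16384
So ceil(log2(9929)) = 14

bits = ceil(log2(9929)) = ceil(13.2774) = 14 bits


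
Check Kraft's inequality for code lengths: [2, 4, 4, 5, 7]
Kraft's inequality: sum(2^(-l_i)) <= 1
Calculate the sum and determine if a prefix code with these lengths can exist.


Sum = 2^(-2) + 2^(-4) + 2^(-4) + 2^(-5) + 2^(-7)
    = 0.25 + 0.0625 + 0.0625 + 0.03125 + 0.0078125
    = 53/128 = 0.4140625
Since 0.4140625 <= 1, Kraft's inequality IS satisfied.
A prefix code with these lengths CAN exist.

Kraft sum = 0.4140625. Satisfied.


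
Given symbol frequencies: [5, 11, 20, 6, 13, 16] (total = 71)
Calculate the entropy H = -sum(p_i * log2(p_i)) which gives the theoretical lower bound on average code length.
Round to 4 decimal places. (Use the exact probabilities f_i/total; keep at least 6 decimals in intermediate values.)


Per-symbol terms -p_i * log2(p_i) with p_i = f_i/71:
  p = 5/71 = 0.070423: log2(p) = -3.827819, -p*log2(p) = 0.269565
  p = 11/71 = 0.154930: log2(p) = -2.690316, -p*log2(p) = 0.416809
  p = 20/71 = 0.281690: log2(p) = -1.827819, -p*log2(p) = 0.514879
  p = 6/71 = 0.084507: log2(p) = -3.564785, -p*log2(p) = 0.301249
  p = 13/71 = 0.183099: log2(p) = -2.449307, -p*log2(p) = 0.448465
  p = 16/71 = 0.225352: log2(p) = -2.149747, -p*log2(p) = 0.484450
H = 0.269565 + 0.416809 + 0.514879 + 0.301249 + 0.448465 + 0.484450 = 2.435417

H = 2.4354 bits/symbol


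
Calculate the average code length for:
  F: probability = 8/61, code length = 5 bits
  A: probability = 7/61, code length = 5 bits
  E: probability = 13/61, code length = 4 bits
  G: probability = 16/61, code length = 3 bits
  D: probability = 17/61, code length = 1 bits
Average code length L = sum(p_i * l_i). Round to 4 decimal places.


Weighted contributions p_i * l_i:
  F: (8/61) * 5 = 40/61
  A: (7/61) * 5 = 35/61
  E: (13/61) * 4 = 52/61
  G: (16/61) * 3 = 48/61
  D: (17/61) * 1 = 17/61
Sum = (40 + 35 + 52 + 48 + 17)/61 = 192/61

L = 192/61 = 3.1475 bits/symbol


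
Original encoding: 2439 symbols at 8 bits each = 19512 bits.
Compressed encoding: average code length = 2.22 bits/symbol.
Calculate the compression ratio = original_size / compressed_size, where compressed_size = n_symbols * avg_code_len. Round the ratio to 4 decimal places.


original_size = n_symbols * orig_bits = 2439 * 8 = 19512 bits
compressed_size = n_symbols * avg_code_len = 2439 * 2.22 = 5414.58 bits
ratio = original_size / compressed_size = 19512 / 5414.58 = 3.6036

Compression ratio = 3.6036


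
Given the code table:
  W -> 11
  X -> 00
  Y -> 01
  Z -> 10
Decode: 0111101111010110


Decoding:
01 -> Y
11 -> W
10 -> Z
11 -> W
11 -> W
01 -> Y
01 -> Y
10 -> Z


Result: YWZWWYYZ


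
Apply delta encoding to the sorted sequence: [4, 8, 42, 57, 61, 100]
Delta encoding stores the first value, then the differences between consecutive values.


First value: 4
Deltas:
  8 - 4 = 4
  42 - 8 = 34
  57 - 42 = 15
  61 - 57 = 4
  100 - 61 = 39


Delta encoded: [4, 4, 34, 15, 4, 39]


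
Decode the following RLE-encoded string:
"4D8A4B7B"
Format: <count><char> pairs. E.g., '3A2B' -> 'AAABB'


Expanding each <count><char> pair:
  4D -> 'DDDD'
  8A -> 'AAAAAAAA'
  4B -> 'BBBB'
  7B -> 'BBBBBBB'

Decoded = DDDDAAAAAAAABBBBBBBBBBB


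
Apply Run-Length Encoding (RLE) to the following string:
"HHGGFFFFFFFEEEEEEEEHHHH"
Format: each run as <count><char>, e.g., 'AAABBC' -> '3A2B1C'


Scanning runs left to right:
  i=0: run of 'H' x 2 -> '2H'
  i=2: run of 'G' x 2 -> '2G'
  i=4: run of 'F' x 7 -> '7F'
  i=11: run of 'E' x 8 -> '8E'
  i=19: run of 'H' x 4 -> '4H'

RLE = 2H2G7F8E4H


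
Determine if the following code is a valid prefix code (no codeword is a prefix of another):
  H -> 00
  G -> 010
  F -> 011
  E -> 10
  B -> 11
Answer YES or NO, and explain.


Checking each pair (does one codeword prefix another?):
  H='00' vs G='010': no prefix
  H='00' vs F='011': no prefix
  H='00' vs E='10': no prefix
  H='00' vs B='11': no prefix
  G='010' vs H='00': no prefix
  G='010' vs F='011': no prefix
  G='010' vs E='10': no prefix
  G='010' vs B='11': no prefix
  F='011' vs H='00': no prefix
  F='011' vs G='010': no prefix
  F='011' vs E='10': no prefix
  F='011' vs B='11': no prefix
  E='10' vs H='00': no prefix
  E='10' vs G='010': no prefix
  E='10' vs F='011': no prefix
  E='10' vs B='11': no prefix
  B='11' vs H='00': no prefix
  B='11' vs G='010': no prefix
  B='11' vs F='011': no prefix
  B='11' vs E='10': no prefix
No violation found over all pairs.

YES -- this is a valid prefix code. No codeword is a prefix of any other codeword.


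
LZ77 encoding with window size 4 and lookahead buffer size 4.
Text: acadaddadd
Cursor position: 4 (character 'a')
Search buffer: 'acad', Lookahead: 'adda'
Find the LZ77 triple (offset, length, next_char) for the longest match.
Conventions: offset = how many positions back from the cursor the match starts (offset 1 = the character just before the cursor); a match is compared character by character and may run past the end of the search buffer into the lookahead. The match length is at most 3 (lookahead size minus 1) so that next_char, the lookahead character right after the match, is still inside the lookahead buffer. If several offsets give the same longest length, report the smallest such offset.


Try each offset into the search buffer:
  offset=1 (pos 3, char 'd'): match length 0
  offset=2 (pos 2, char 'a'): match length 2
  offset=3 (pos 1, char 'c'): match length 0
  offset=4 (pos 0, char 'a'): match length 1
Longest match has length 2 at offset 2.
next_char = character at position 4 + 2 = 6 -> 'd'

Best match: offset=2, length=2 (matching 'ad' starting at position 2)
LZ77 triple: (2, 2, 'd')


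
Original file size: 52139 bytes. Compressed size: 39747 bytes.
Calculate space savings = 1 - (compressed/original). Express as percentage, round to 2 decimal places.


ratio = compressed/original = 39747/52139 = 0.762328
savings = 1 - ratio = 1 - 0.762328 = 0.237672
as a percentage: 0.237672 * 100 = 23.77%

Space savings = 1 - 39747/52139 = 23.77%


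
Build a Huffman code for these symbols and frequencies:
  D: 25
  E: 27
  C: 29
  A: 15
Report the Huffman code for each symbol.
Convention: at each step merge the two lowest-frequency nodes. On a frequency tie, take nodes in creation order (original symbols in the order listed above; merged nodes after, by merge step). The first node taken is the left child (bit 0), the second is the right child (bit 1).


Huffman tree construction:
Step 1: Merge A(15) + D(25) = 40
Step 2: Merge E(27) + C(29) = 56
Step 3: Merge (A+D)(40) + (E+C)(56) = 96
Read each symbol's code off the tree from the root (left child = 0, right child = 1).

Codes:
  D: 01 (length 2)
  E: 10 (length 2)
  C: 11 (length 2)
  A: 00 (length 2)
Average code length: 192/96 = 2.0000 bits/symbol


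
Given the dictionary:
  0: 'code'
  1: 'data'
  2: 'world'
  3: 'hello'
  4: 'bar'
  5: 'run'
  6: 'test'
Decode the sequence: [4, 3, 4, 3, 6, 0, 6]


Look up each index in the dictionary:
  4 -> 'bar'
  3 -> 'hello'
  4 -> 'bar'
  3 -> 'hello'
  6 -> 'test'
  0 -> 'code'
  6 -> 'test'

Decoded: "bar hello bar hello test code test"


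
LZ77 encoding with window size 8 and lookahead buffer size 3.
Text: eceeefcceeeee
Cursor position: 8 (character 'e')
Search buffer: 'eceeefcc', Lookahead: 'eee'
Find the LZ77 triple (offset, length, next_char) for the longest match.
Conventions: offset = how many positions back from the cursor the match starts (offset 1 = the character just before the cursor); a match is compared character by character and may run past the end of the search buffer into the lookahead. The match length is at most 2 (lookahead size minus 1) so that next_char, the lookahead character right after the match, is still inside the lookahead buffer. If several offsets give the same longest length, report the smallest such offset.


Try each offset into the search buffer:
  offset=1 (pos 7, char 'c'): match length 0
  offset=2 (pos 6, char 'c'): match length 0
  offset=3 (pos 5, char 'f'): match length 0
  offset=4 (pos 4, char 'e'): match length 1
  offset=5 (pos 3, char 'e'): match length 2
  offset=6 (pos 2, char 'e'): match length 2
  offset=7 (pos 1, char 'c'): match length 0
  offset=8 (pos 0, char 'e'): match length 1
Longest match has length 2, found at offsets 5, 6; take the smallest, offset 5.
next_char = character at position 8 + 2 = 10 -> 'e'

Best match: offset=5, length=2 (matching 'ee' starting at position 3)
LZ77 triple: (5, 2, 'e')


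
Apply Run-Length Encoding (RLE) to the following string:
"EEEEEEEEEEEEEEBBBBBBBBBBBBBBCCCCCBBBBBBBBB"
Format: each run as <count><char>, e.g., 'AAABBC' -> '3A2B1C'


Scanning runs left to right:
  i=0: run of 'E' x 14 -> '14E'
  i=14: run of 'B' x 14 -> '14B'
  i=28: run of 'C' x 5 -> '5C'
  i=33: run of 'B' x 9 -> '9B'

RLE = 14E14B5C9B


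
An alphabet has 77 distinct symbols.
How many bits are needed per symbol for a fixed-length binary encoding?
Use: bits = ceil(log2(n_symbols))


log2(77) = 6.2668
Bracket: 2^6 = 64 < 77 <= 2^7 = 128
So ceil(log2(77)) = 7

bits = ceil(log2(77)) = ceil(6.2668) = 7 bits


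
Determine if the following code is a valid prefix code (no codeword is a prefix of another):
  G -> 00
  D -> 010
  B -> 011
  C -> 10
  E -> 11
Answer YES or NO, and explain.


Checking each pair (does one codeword prefix another?):
  G='00' vs D='010': no prefix
  G='00' vs B='011': no prefix
  G='00' vs C='10': no prefix
  G='00' vs E='11': no prefix
  D='010' vs G='00': no prefix
  D='010' vs B='011': no prefix
  D='010' vs C='10': no prefix
  D='010' vs E='11': no prefix
  B='011' vs G='00': no prefix
  B='011' vs D='010': no prefix
  B='011' vs C='10': no prefix
  B='011' vs E='11': no prefix
  C='10' vs G='00': no prefix
  C='10' vs D='010': no prefix
  C='10' vs B='011': no prefix
  C='10' vs E='11': no prefix
  E='11' vs G='00': no prefix
  E='11' vs D='010': no prefix
  E='11' vs B='011': no prefix
  E='11' vs C='10': no prefix
No violation found over all pairs.

YES -- this is a valid prefix code. No codeword is a prefix of any other codeword.


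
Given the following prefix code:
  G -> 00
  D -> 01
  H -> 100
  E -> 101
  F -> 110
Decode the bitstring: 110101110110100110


Decoding step by step:
Bits 110 -> F
Bits 101 -> E
Bits 110 -> F
Bits 110 -> F
Bits 100 -> H
Bits 110 -> F


Decoded message: FEFFHF


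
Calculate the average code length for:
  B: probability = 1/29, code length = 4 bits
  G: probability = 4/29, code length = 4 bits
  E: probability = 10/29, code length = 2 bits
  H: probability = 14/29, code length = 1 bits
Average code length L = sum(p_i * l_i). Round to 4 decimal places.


Weighted contributions p_i * l_i:
  B: (1/29) * 4 = 4/29
  G: (4/29) * 4 = 16/29
  E: (10/29) * 2 = 20/29
  H: (14/29) * 1 = 14/29
Sum = (4 + 16 + 20 + 14)/29 = 54/29

L = 54/29 = 1.8621 bits/symbol


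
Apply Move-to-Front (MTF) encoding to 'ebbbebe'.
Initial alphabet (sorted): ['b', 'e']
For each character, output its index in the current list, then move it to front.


MTF encoding:
'e': index 1 in ['b', 'e'] -> ['e', 'b']
'b': index 1 in ['e', 'b'] -> ['b', 'e']
'b': index 0 in ['b', 'e'] -> ['b', 'e']
'b': index 0 in ['b', 'e'] -> ['b', 'e']
'e': index 1 in ['b', 'e'] -> ['e', 'b']
'b': index 1 in ['e', 'b'] -> ['b', 'e']
'e': index 1 in ['b', 'e'] -> ['e', 'b']


Output: [1, 1, 0, 0, 1, 1, 1]


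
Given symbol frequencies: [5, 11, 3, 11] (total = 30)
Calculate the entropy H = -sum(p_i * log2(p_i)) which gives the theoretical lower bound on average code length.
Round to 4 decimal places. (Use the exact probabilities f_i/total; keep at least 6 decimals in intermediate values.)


Per-symbol terms -p_i * log2(p_i) with p_i = f_i/30:
  p = 5/30 = 0.166667: log2(p) = -2.584963, -p*log2(p) = 0.430827
  p = 11/30 = 0.366667: log2(p) = -1.447459, -p*log2(p) = 0.530735
  p = 3/30 = 0.100000: log2(p) = -3.321928, -p*log2(p) = 0.332193
  p = 11/30 = 0.366667: log2(p) = -1.447459, -p*log2(p) = 0.530735
H = 0.430827 + 0.530735 + 0.332193 + 0.530735 = 1.824490

H = 1.8245 bits/symbol


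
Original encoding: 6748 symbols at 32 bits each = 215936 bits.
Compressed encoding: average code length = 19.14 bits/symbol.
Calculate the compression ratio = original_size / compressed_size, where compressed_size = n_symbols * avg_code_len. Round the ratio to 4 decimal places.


original_size = n_symbols * orig_bits = 6748 * 32 = 215936 bits
compressed_size = n_symbols * avg_code_len = 6748 * 19.14 = 129156.72 bits
ratio = original_size / compressed_size = 215936 / 129156.72 = 1.6719

Compression ratio = 1.6719


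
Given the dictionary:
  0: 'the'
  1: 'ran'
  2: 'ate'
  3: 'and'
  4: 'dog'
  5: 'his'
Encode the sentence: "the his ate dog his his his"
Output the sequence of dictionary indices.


Look up each word in the dictionary:
  'the' -> 0
  'his' -> 5
  'ate' -> 2
  'dog' -> 4
  'his' -> 5
  'his' -> 5
  'his' -> 5

Encoded: [0, 5, 2, 4, 5, 5, 5]


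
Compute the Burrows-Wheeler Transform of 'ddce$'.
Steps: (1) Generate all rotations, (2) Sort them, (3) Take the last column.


Rotations (sorted):
  0: $ddce -> last char: e
  1: ce$dd -> last char: d
  2: dce$d -> last char: d
  3: ddce$ -> last char: $
  4: e$ddc -> last char: c


BWT = edd$c


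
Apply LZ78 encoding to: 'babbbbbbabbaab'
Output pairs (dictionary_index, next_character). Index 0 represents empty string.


LZ78 encoding steps:
Dictionary: {0: ''}
Step 1: w='' (idx 0), next='b' -> output (0, 'b'), add 'b' as idx 1
Step 2: w='' (idx 0), next='a' -> output (0, 'a'), add 'a' as idx 2
Step 3: w='b' (idx 1), next='b' -> output (1, 'b'), add 'bb' as idx 3
Step 4: w='bb' (idx 3), next='b' -> output (3, 'b'), add 'bbb' as idx 4
Step 5: w='b' (idx 1), next='a' -> output (1, 'a'), add 'ba' as idx 5
Step 6: w='bb' (idx 3), next='a' -> output (3, 'a'), add 'bba' as idx 6
Step 7: w='a' (idx 2), next='b' -> output (2, 'b'), add 'ab' as idx 7


Encoded: [(0, 'b'), (0, 'a'), (1, 'b'), (3, 'b'), (1, 'a'), (3, 'a'), (2, 'b')]


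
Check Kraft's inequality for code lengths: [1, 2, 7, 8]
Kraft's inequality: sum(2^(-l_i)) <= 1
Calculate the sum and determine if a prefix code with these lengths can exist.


Sum = 2^(-1) + 2^(-2) + 2^(-7) + 2^(-8)
    = 0.5 + 0.25 + 0.0078125 + 0.00390625
    = 195/256 = 0.76171875
Since 0.76171875 <= 1, Kraft's inequality IS satisfied.
A prefix code with these lengths CAN exist.

Kraft sum = 0.76171875. Satisfied.


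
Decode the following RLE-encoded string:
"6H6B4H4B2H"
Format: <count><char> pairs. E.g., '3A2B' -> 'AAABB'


Expanding each <count><char> pair:
  6H -> 'HHHHHH'
  6B -> 'BBBBBB'
  4H -> 'HHHH'
  4B -> 'BBBB'
  2H -> 'HH'

Decoded = HHHHHHBBBBBBHHHHBBBBHH


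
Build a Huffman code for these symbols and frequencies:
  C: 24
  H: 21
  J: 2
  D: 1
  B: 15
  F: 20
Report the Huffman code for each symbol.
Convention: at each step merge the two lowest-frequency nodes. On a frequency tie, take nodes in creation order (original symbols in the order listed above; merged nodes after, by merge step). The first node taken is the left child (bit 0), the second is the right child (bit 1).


Huffman tree construction:
Step 1: Merge D(1) + J(2) = 3
Step 2: Merge (D+J)(3) + B(15) = 18
Step 3: Merge ((D+J)+B)(18) + F(20) = 38
Step 4: Merge H(21) + C(24) = 45
Step 5: Merge (((D+J)+B)+F)(38) + (H+C)(45) = 83
Read each symbol's code off the tree from the root (left child = 0, right child = 1).

Codes:
  C: 11 (length 2)
  H: 10 (length 2)
  J: 0001 (length 4)
  D: 0000 (length 4)
  B: 001 (length 3)
  F: 01 (length 2)
Average code length: 187/83 = 2.2530 bits/symbol


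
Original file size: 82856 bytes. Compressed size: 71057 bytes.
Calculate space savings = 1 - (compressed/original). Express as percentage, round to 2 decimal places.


ratio = compressed/original = 71057/82856 = 0.857596
savings = 1 - ratio = 1 - 0.857596 = 0.142404
as a percentage: 0.142404 * 100 = 14.24%

Space savings = 1 - 71057/82856 = 14.24%


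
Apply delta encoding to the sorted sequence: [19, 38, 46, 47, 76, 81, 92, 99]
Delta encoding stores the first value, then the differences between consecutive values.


First value: 19
Deltas:
  38 - 19 = 19
  46 - 38 = 8
  47 - 46 = 1
  76 - 47 = 29
  81 - 76 = 5
  92 - 81 = 11
  99 - 92 = 7


Delta encoded: [19, 19, 8, 1, 29, 5, 11, 7]


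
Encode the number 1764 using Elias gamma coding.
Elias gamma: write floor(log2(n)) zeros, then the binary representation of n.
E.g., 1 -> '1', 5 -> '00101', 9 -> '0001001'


num_bits = floor(log2(1764)) + 1 = 11
leading_zeros = num_bits - 1 = 10
binary(1764) = 11011100100

Elias gamma(1764) = '0000000000' + '11011100100' = 000000000011011100100 (21 bits)


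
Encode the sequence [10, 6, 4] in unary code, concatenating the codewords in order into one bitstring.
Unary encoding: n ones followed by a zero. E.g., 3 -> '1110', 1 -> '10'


Encode each number as n ones followed by a terminating 0:
  10 -> 11111111110 (11 bits)
  6 -> 1111110 (7 bits)
  4 -> 11110 (5 bits)
Total length = 11 + 7 + 5 = 23 bits.

Unary([10, 6, 4]) = 11111111110111111011110 (23 bits)


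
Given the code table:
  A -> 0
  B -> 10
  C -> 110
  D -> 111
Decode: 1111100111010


Decoding:
111 -> D
110 -> C
0 -> A
111 -> D
0 -> A
10 -> B


Result: DCADAB


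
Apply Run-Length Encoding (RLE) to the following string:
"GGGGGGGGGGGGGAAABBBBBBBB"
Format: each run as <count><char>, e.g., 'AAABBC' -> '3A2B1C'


Scanning runs left to right:
  i=0: run of 'G' x 13 -> '13G'
  i=13: run of 'A' x 3 -> '3A'
  i=16: run of 'B' x 8 -> '8B'

RLE = 13G3A8B


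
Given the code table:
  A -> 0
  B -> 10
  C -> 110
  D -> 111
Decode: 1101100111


Decoding:
110 -> C
110 -> C
0 -> A
111 -> D


Result: CCAD


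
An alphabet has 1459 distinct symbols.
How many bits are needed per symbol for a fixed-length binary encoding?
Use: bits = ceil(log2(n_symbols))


log2(1459) = 10.5108
Bracket: 2^10 = 1024 < 1459 <= 2^11 = 2048
So ceil(log2(1459)) = 11

bits = ceil(log2(1459)) = ceil(10.5108) = 11 bits


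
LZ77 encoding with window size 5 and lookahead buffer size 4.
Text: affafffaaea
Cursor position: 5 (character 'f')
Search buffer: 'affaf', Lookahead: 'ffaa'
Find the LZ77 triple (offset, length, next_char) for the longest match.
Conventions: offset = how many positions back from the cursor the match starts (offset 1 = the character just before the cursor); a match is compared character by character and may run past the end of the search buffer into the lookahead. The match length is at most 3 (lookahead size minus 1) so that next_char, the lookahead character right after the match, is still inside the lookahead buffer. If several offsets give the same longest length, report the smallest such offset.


Try each offset into the search buffer:
  offset=1 (pos 4, char 'f'): match length 2
  offset=2 (pos 3, char 'a'): match length 0
  offset=3 (pos 2, char 'f'): match length 1
  offset=4 (pos 1, char 'f'): match length 3
  offset=5 (pos 0, char 'a'): match length 0
Longest match has length 3 at offset 4.
next_char = character at position 5 + 3 = 8 -> 'a'

Best match: offset=4, length=3 (matching 'ffa' starting at position 1)
LZ77 triple: (4, 3, 'a')


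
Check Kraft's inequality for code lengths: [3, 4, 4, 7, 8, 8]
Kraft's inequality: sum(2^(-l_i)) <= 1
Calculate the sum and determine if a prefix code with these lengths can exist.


Sum = 2^(-3) + 2^(-4) + 2^(-4) + 2^(-7) + 2^(-8) + 2^(-8)
    = 0.125 + 0.0625 + 0.0625 + 0.0078125 + 0.00390625 + 0.00390625
    = 68/256 = 0.265625
Since 0.265625 <= 1, Kraft's inequality IS satisfied.
A prefix code with these lengths CAN exist.

Kraft sum = 0.265625. Satisfied.


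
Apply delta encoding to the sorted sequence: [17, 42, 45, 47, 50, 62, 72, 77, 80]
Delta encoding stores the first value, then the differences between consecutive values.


First value: 17
Deltas:
  42 - 17 = 25
  45 - 42 = 3
  47 - 45 = 2
  50 - 47 = 3
  62 - 50 = 12
  72 - 62 = 10
  77 - 72 = 5
  80 - 77 = 3


Delta encoded: [17, 25, 3, 2, 3, 12, 10, 5, 3]


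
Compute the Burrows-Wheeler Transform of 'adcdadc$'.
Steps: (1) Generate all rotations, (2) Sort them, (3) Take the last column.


Rotations (sorted):
  0: $adcdadc -> last char: c
  1: adc$adcd -> last char: d
  2: adcdadc$ -> last char: $
  3: c$adcdad -> last char: d
  4: cdadc$ad -> last char: d
  5: dadc$adc -> last char: c
  6: dc$adcda -> last char: a
  7: dcdadc$a -> last char: a


BWT = cd$ddcaa


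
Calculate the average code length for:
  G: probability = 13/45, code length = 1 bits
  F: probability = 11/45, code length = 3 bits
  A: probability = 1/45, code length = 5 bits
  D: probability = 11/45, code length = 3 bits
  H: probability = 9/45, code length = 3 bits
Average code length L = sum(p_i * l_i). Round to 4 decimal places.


Weighted contributions p_i * l_i:
  G: (13/45) * 1 = 13/45
  F: (11/45) * 3 = 33/45
  A: (1/45) * 5 = 5/45
  D: (11/45) * 3 = 33/45
  H: (9/45) * 3 = 27/45
Sum = (13 + 33 + 5 + 33 + 27)/45 = 111/45

L = 111/45 = 2.4667 bits/symbol


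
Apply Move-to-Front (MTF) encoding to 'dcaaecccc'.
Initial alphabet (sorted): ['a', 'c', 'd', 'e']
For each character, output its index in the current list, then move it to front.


MTF encoding:
'd': index 2 in ['a', 'c', 'd', 'e'] -> ['d', 'a', 'c', 'e']
'c': index 2 in ['d', 'a', 'c', 'e'] -> ['c', 'd', 'a', 'e']
'a': index 2 in ['c', 'd', 'a', 'e'] -> ['a', 'c', 'd', 'e']
'a': index 0 in ['a', 'c', 'd', 'e'] -> ['a', 'c', 'd', 'e']
'e': index 3 in ['a', 'c', 'd', 'e'] -> ['e', 'a', 'c', 'd']
'c': index 2 in ['e', 'a', 'c', 'd'] -> ['c', 'e', 'a', 'd']
'c': index 0 in ['c', 'e', 'a', 'd'] -> ['c', 'e', 'a', 'd']
'c': index 0 in ['c', 'e', 'a', 'd'] -> ['c', 'e', 'a', 'd']
'c': index 0 in ['c', 'e', 'a', 'd'] -> ['c', 'e', 'a', 'd']


Output: [2, 2, 2, 0, 3, 2, 0, 0, 0]


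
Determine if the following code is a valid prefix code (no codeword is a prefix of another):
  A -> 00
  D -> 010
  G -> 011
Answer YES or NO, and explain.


Checking each pair (does one codeword prefix another?):
  A='00' vs D='010': no prefix
  A='00' vs G='011': no prefix
  D='010' vs A='00': no prefix
  D='010' vs G='011': no prefix
  G='011' vs A='00': no prefix
  G='011' vs D='010': no prefix
No violation found over all pairs.

YES -- this is a valid prefix code. No codeword is a prefix of any other codeword.


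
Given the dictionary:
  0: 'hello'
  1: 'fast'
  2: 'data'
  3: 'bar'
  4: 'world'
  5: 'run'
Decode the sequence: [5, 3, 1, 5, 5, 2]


Look up each index in the dictionary:
  5 -> 'run'
  3 -> 'bar'
  1 -> 'fast'
  5 -> 'run'
  5 -> 'run'
  2 -> 'data'

Decoded: "run bar fast run run data"


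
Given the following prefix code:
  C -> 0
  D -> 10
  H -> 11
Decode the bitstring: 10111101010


Decoding step by step:
Bits 10 -> D
Bits 11 -> H
Bits 11 -> H
Bits 0 -> C
Bits 10 -> D
Bits 10 -> D


Decoded message: DHHCDD


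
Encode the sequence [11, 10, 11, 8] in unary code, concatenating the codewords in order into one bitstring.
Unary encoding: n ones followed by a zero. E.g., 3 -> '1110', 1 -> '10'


Encode each number as n ones followed by a terminating 0:
  11 -> 111111111110 (12 bits)
  10 -> 11111111110 (11 bits)
  11 -> 111111111110 (12 bits)
  8 -> 111111110 (9 bits)
Total length = 12 + 11 + 12 + 9 = 44 bits.

Unary([11, 10, 11, 8]) = 11111111111011111111110111111111110111111110 (44 bits)


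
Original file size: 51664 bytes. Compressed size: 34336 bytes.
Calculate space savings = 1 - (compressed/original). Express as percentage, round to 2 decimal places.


ratio = compressed/original = 34336/51664 = 0.664602
savings = 1 - ratio = 1 - 0.664602 = 0.335398
as a percentage: 0.335398 * 100 = 33.54%

Space savings = 1 - 34336/51664 = 33.54%


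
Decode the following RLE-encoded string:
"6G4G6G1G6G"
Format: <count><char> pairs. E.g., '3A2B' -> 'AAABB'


Expanding each <count><char> pair:
  6G -> 'GGGGGG'
  4G -> 'GGGG'
  6G -> 'GGGGGG'
  1G -> 'G'
  6G -> 'GGGGGG'

Decoded = GGGGGGGGGGGGGGGGGGGGGGG


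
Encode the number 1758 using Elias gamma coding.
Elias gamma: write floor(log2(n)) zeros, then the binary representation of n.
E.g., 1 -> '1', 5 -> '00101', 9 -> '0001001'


num_bits = floor(log2(1758)) + 1 = 11
leading_zeros = num_bits - 1 = 10
binary(1758) = 11011011110

Elias gamma(1758) = '0000000000' + '11011011110' = 000000000011011011110 (21 bits)


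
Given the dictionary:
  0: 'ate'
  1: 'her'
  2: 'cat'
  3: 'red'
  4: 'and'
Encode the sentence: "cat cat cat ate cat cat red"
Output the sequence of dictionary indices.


Look up each word in the dictionary:
  'cat' -> 2
  'cat' -> 2
  'cat' -> 2
  'ate' -> 0
  'cat' -> 2
  'cat' -> 2
  'red' -> 3

Encoded: [2, 2, 2, 0, 2, 2, 3]


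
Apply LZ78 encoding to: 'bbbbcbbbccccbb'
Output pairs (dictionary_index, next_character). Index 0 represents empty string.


LZ78 encoding steps:
Dictionary: {0: ''}
Step 1: w='' (idx 0), next='b' -> output (0, 'b'), add 'b' as idx 1
Step 2: w='b' (idx 1), next='b' -> output (1, 'b'), add 'bb' as idx 2
Step 3: w='b' (idx 1), next='c' -> output (1, 'c'), add 'bc' as idx 3
Step 4: w='bb' (idx 2), next='b' -> output (2, 'b'), add 'bbb' as idx 4
Step 5: w='' (idx 0), next='c' -> output (0, 'c'), add 'c' as idx 5
Step 6: w='c' (idx 5), next='c' -> output (5, 'c'), add 'cc' as idx 6
Step 7: w='c' (idx 5), next='b' -> output (5, 'b'), add 'cb' as idx 7
Step 8: w='b' (idx 1), end of input -> output (1, '')


Encoded: [(0, 'b'), (1, 'b'), (1, 'c'), (2, 'b'), (0, 'c'), (5, 'c'), (5, 'b'), (1, '')]


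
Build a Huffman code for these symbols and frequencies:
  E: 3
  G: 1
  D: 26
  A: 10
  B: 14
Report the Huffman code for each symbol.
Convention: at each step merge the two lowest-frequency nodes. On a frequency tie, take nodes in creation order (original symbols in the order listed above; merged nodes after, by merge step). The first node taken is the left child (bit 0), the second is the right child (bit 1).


Huffman tree construction:
Step 1: Merge G(1) + E(3) = 4
Step 2: Merge (G+E)(4) + A(10) = 14
Step 3: Merge B(14) + ((G+E)+A)(14) = 28
Step 4: Merge D(26) + (B+((G+E)+A))(28) = 54
Read each symbol's code off the tree from the root (left child = 0, right child = 1).

Codes:
  E: 1101 (length 4)
  G: 1100 (length 4)
  D: 0 (length 1)
  A: 111 (length 3)
  B: 10 (length 2)
Average code length: 100/54 = 1.8519 bits/symbol


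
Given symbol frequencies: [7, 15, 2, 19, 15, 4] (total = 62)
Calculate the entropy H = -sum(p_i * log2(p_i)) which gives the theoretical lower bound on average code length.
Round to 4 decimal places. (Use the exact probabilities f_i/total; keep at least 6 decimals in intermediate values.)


Per-symbol terms -p_i * log2(p_i) with p_i = f_i/62:
  p = 7/62 = 0.112903: log2(p) = -3.146841, -p*log2(p) = 0.355289
  p = 15/62 = 0.241935: log2(p) = -2.047306, -p*log2(p) = 0.495316
  p = 2/62 = 0.032258: log2(p) = -4.954196, -p*log2(p) = 0.159813
  p = 19/62 = 0.306452: log2(p) = -1.706269, -p*log2(p) = 0.522889
  p = 15/62 = 0.241935: log2(p) = -2.047306, -p*log2(p) = 0.495316
  p = 4/62 = 0.064516: log2(p) = -3.954196, -p*log2(p) = 0.255109
H = 0.355289 + 0.495316 + 0.159813 + 0.522889 + 0.495316 + 0.255109 = 2.283732

H = 2.2837 bits/symbol


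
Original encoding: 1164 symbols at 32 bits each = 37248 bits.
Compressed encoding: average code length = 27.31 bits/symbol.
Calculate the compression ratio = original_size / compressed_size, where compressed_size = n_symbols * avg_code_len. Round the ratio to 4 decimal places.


original_size = n_symbols * orig_bits = 1164 * 32 = 37248 bits
compressed_size = n_symbols * avg_code_len = 1164 * 27.31 = 31788.84 bits
ratio = original_size / compressed_size = 37248 / 31788.84 = 1.1717

Compression ratio = 1.1717


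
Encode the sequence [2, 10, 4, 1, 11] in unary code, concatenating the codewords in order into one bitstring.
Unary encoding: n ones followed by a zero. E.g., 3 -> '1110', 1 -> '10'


Encode each number as n ones followed by a terminating 0:
  2 -> 110 (3 bits)
  10 -> 11111111110 (11 bits)
  4 -> 11110 (5 bits)
  1 -> 10 (2 bits)
  11 -> 111111111110 (12 bits)
Total length = 3 + 11 + 5 + 2 + 12 = 33 bits.

Unary([2, 10, 4, 1, 11]) = 110111111111101111010111111111110 (33 bits)


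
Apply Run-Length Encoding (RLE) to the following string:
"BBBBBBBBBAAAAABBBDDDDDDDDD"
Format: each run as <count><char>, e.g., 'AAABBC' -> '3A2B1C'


Scanning runs left to right:
  i=0: run of 'B' x 9 -> '9B'
  i=9: run of 'A' x 5 -> '5A'
  i=14: run of 'B' x 3 -> '3B'
  i=17: run of 'D' x 9 -> '9D'

RLE = 9B5A3B9D


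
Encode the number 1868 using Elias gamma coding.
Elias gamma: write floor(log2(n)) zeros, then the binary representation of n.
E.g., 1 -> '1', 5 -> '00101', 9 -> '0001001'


num_bits = floor(log2(1868)) + 1 = 11
leading_zeros = num_bits - 1 = 10
binary(1868) = 11101001100

Elias gamma(1868) = '0000000000' + '11101001100' = 000000000011101001100 (21 bits)
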